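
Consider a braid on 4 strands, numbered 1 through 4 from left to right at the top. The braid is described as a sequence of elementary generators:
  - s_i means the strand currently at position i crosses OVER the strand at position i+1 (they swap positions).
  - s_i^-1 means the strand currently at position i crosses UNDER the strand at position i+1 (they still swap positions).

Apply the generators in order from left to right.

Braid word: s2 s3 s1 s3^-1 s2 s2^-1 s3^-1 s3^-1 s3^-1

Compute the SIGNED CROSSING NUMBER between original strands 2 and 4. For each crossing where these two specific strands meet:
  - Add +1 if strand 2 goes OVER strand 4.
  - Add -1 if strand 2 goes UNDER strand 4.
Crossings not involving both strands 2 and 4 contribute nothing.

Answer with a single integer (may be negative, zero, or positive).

Gen 1: crossing 2x3. Both 2&4? no. Sum: 0
Gen 2: 2 over 4. Both 2&4? yes. Contrib: +1. Sum: 1
Gen 3: crossing 1x3. Both 2&4? no. Sum: 1
Gen 4: 4 under 2. Both 2&4? yes. Contrib: +1. Sum: 2
Gen 5: crossing 1x2. Both 2&4? no. Sum: 2
Gen 6: crossing 2x1. Both 2&4? no. Sum: 2
Gen 7: 2 under 4. Both 2&4? yes. Contrib: -1. Sum: 1
Gen 8: 4 under 2. Both 2&4? yes. Contrib: +1. Sum: 2
Gen 9: 2 under 4. Both 2&4? yes. Contrib: -1. Sum: 1

Answer: 1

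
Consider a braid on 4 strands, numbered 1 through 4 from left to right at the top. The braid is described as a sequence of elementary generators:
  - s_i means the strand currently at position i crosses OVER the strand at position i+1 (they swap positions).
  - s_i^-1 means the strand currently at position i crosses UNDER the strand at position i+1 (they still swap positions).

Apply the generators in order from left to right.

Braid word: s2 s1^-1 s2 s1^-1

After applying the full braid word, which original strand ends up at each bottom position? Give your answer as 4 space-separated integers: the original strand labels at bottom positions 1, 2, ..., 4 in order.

Gen 1 (s2): strand 2 crosses over strand 3. Perm now: [1 3 2 4]
Gen 2 (s1^-1): strand 1 crosses under strand 3. Perm now: [3 1 2 4]
Gen 3 (s2): strand 1 crosses over strand 2. Perm now: [3 2 1 4]
Gen 4 (s1^-1): strand 3 crosses under strand 2. Perm now: [2 3 1 4]

Answer: 2 3 1 4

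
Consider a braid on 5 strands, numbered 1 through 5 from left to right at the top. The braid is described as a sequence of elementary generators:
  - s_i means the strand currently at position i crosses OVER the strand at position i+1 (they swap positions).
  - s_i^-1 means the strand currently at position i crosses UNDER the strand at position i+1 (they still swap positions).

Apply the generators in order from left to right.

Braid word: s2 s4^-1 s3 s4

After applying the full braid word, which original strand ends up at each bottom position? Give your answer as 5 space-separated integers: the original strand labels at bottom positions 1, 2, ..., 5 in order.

Answer: 1 3 5 4 2

Derivation:
Gen 1 (s2): strand 2 crosses over strand 3. Perm now: [1 3 2 4 5]
Gen 2 (s4^-1): strand 4 crosses under strand 5. Perm now: [1 3 2 5 4]
Gen 3 (s3): strand 2 crosses over strand 5. Perm now: [1 3 5 2 4]
Gen 4 (s4): strand 2 crosses over strand 4. Perm now: [1 3 5 4 2]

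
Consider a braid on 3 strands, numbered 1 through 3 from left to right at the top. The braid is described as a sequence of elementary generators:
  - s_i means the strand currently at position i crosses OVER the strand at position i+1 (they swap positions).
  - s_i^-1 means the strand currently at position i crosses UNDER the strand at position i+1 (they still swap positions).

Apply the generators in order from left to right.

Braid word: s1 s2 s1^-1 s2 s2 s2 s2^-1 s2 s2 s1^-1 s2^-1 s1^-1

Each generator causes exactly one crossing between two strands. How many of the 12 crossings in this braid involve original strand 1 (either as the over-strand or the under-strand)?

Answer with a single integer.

Gen 1: crossing 1x2. Involves strand 1? yes. Count so far: 1
Gen 2: crossing 1x3. Involves strand 1? yes. Count so far: 2
Gen 3: crossing 2x3. Involves strand 1? no. Count so far: 2
Gen 4: crossing 2x1. Involves strand 1? yes. Count so far: 3
Gen 5: crossing 1x2. Involves strand 1? yes. Count so far: 4
Gen 6: crossing 2x1. Involves strand 1? yes. Count so far: 5
Gen 7: crossing 1x2. Involves strand 1? yes. Count so far: 6
Gen 8: crossing 2x1. Involves strand 1? yes. Count so far: 7
Gen 9: crossing 1x2. Involves strand 1? yes. Count so far: 8
Gen 10: crossing 3x2. Involves strand 1? no. Count so far: 8
Gen 11: crossing 3x1. Involves strand 1? yes. Count so far: 9
Gen 12: crossing 2x1. Involves strand 1? yes. Count so far: 10

Answer: 10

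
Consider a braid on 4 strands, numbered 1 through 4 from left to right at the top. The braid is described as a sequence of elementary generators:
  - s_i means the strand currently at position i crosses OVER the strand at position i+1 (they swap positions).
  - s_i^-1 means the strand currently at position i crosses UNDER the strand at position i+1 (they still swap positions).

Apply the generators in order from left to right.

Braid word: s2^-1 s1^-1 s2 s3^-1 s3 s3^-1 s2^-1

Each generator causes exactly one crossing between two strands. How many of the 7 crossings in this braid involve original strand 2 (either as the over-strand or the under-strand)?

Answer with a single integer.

Gen 1: crossing 2x3. Involves strand 2? yes. Count so far: 1
Gen 2: crossing 1x3. Involves strand 2? no. Count so far: 1
Gen 3: crossing 1x2. Involves strand 2? yes. Count so far: 2
Gen 4: crossing 1x4. Involves strand 2? no. Count so far: 2
Gen 5: crossing 4x1. Involves strand 2? no. Count so far: 2
Gen 6: crossing 1x4. Involves strand 2? no. Count so far: 2
Gen 7: crossing 2x4. Involves strand 2? yes. Count so far: 3

Answer: 3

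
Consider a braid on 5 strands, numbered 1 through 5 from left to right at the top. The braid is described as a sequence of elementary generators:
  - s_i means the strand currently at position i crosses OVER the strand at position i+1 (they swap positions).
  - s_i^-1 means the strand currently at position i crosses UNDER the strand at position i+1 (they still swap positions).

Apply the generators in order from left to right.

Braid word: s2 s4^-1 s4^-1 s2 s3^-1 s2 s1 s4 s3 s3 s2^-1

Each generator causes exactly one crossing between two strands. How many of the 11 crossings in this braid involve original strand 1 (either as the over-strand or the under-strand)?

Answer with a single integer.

Gen 1: crossing 2x3. Involves strand 1? no. Count so far: 0
Gen 2: crossing 4x5. Involves strand 1? no. Count so far: 0
Gen 3: crossing 5x4. Involves strand 1? no. Count so far: 0
Gen 4: crossing 3x2. Involves strand 1? no. Count so far: 0
Gen 5: crossing 3x4. Involves strand 1? no. Count so far: 0
Gen 6: crossing 2x4. Involves strand 1? no. Count so far: 0
Gen 7: crossing 1x4. Involves strand 1? yes. Count so far: 1
Gen 8: crossing 3x5. Involves strand 1? no. Count so far: 1
Gen 9: crossing 2x5. Involves strand 1? no. Count so far: 1
Gen 10: crossing 5x2. Involves strand 1? no. Count so far: 1
Gen 11: crossing 1x2. Involves strand 1? yes. Count so far: 2

Answer: 2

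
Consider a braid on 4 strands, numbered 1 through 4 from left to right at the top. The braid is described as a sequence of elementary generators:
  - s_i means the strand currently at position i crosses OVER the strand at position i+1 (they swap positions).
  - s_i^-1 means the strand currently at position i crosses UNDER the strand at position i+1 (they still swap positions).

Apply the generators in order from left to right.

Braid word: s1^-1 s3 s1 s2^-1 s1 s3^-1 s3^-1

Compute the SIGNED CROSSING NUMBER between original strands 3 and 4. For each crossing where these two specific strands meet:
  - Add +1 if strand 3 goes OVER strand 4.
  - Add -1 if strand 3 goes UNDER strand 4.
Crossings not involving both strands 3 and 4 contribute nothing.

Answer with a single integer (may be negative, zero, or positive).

Answer: 1

Derivation:
Gen 1: crossing 1x2. Both 3&4? no. Sum: 0
Gen 2: 3 over 4. Both 3&4? yes. Contrib: +1. Sum: 1
Gen 3: crossing 2x1. Both 3&4? no. Sum: 1
Gen 4: crossing 2x4. Both 3&4? no. Sum: 1
Gen 5: crossing 1x4. Both 3&4? no. Sum: 1
Gen 6: crossing 2x3. Both 3&4? no. Sum: 1
Gen 7: crossing 3x2. Both 3&4? no. Sum: 1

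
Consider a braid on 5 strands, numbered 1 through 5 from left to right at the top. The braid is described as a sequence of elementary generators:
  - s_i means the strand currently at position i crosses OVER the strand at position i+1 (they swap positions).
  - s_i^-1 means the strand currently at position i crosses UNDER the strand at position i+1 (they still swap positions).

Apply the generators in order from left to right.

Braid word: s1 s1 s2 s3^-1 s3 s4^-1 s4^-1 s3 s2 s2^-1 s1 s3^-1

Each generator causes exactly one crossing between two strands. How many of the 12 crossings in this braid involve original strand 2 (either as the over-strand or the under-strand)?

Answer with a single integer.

Answer: 7

Derivation:
Gen 1: crossing 1x2. Involves strand 2? yes. Count so far: 1
Gen 2: crossing 2x1. Involves strand 2? yes. Count so far: 2
Gen 3: crossing 2x3. Involves strand 2? yes. Count so far: 3
Gen 4: crossing 2x4. Involves strand 2? yes. Count so far: 4
Gen 5: crossing 4x2. Involves strand 2? yes. Count so far: 5
Gen 6: crossing 4x5. Involves strand 2? no. Count so far: 5
Gen 7: crossing 5x4. Involves strand 2? no. Count so far: 5
Gen 8: crossing 2x4. Involves strand 2? yes. Count so far: 6
Gen 9: crossing 3x4. Involves strand 2? no. Count so far: 6
Gen 10: crossing 4x3. Involves strand 2? no. Count so far: 6
Gen 11: crossing 1x3. Involves strand 2? no. Count so far: 6
Gen 12: crossing 4x2. Involves strand 2? yes. Count so far: 7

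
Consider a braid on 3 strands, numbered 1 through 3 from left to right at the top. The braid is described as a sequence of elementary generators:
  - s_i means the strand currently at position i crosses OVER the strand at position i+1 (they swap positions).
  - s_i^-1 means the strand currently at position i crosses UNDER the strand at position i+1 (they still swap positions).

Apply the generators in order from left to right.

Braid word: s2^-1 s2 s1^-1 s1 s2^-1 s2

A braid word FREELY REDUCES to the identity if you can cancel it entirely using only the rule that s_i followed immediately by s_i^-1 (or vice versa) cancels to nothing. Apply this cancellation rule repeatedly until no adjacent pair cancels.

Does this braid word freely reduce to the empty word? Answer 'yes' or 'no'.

Answer: yes

Derivation:
Gen 1 (s2^-1): push. Stack: [s2^-1]
Gen 2 (s2): cancels prior s2^-1. Stack: []
Gen 3 (s1^-1): push. Stack: [s1^-1]
Gen 4 (s1): cancels prior s1^-1. Stack: []
Gen 5 (s2^-1): push. Stack: [s2^-1]
Gen 6 (s2): cancels prior s2^-1. Stack: []
Reduced word: (empty)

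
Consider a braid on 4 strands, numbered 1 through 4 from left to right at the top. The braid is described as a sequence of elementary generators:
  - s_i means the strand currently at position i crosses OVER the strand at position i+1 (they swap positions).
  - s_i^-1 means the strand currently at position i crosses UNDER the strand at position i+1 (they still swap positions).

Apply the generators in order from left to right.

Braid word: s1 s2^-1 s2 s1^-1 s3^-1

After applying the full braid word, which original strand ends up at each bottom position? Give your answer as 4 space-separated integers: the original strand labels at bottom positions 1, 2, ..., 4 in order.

Gen 1 (s1): strand 1 crosses over strand 2. Perm now: [2 1 3 4]
Gen 2 (s2^-1): strand 1 crosses under strand 3. Perm now: [2 3 1 4]
Gen 3 (s2): strand 3 crosses over strand 1. Perm now: [2 1 3 4]
Gen 4 (s1^-1): strand 2 crosses under strand 1. Perm now: [1 2 3 4]
Gen 5 (s3^-1): strand 3 crosses under strand 4. Perm now: [1 2 4 3]

Answer: 1 2 4 3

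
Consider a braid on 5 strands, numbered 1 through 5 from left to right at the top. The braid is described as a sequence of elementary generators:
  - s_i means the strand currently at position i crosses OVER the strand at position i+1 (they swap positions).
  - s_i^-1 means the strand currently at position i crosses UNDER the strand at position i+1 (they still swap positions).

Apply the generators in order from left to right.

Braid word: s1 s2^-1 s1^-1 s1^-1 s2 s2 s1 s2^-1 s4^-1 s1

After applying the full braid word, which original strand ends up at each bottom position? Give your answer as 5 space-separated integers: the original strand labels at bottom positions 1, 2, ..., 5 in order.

Answer: 1 3 2 5 4

Derivation:
Gen 1 (s1): strand 1 crosses over strand 2. Perm now: [2 1 3 4 5]
Gen 2 (s2^-1): strand 1 crosses under strand 3. Perm now: [2 3 1 4 5]
Gen 3 (s1^-1): strand 2 crosses under strand 3. Perm now: [3 2 1 4 5]
Gen 4 (s1^-1): strand 3 crosses under strand 2. Perm now: [2 3 1 4 5]
Gen 5 (s2): strand 3 crosses over strand 1. Perm now: [2 1 3 4 5]
Gen 6 (s2): strand 1 crosses over strand 3. Perm now: [2 3 1 4 5]
Gen 7 (s1): strand 2 crosses over strand 3. Perm now: [3 2 1 4 5]
Gen 8 (s2^-1): strand 2 crosses under strand 1. Perm now: [3 1 2 4 5]
Gen 9 (s4^-1): strand 4 crosses under strand 5. Perm now: [3 1 2 5 4]
Gen 10 (s1): strand 3 crosses over strand 1. Perm now: [1 3 2 5 4]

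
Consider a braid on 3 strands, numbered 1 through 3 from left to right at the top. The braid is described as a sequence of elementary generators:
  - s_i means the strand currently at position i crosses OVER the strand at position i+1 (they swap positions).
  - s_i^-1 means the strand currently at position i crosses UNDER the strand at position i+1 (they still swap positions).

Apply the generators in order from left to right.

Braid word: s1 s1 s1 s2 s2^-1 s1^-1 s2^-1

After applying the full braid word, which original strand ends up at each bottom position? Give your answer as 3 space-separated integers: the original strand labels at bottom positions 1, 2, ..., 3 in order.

Answer: 1 3 2

Derivation:
Gen 1 (s1): strand 1 crosses over strand 2. Perm now: [2 1 3]
Gen 2 (s1): strand 2 crosses over strand 1. Perm now: [1 2 3]
Gen 3 (s1): strand 1 crosses over strand 2. Perm now: [2 1 3]
Gen 4 (s2): strand 1 crosses over strand 3. Perm now: [2 3 1]
Gen 5 (s2^-1): strand 3 crosses under strand 1. Perm now: [2 1 3]
Gen 6 (s1^-1): strand 2 crosses under strand 1. Perm now: [1 2 3]
Gen 7 (s2^-1): strand 2 crosses under strand 3. Perm now: [1 3 2]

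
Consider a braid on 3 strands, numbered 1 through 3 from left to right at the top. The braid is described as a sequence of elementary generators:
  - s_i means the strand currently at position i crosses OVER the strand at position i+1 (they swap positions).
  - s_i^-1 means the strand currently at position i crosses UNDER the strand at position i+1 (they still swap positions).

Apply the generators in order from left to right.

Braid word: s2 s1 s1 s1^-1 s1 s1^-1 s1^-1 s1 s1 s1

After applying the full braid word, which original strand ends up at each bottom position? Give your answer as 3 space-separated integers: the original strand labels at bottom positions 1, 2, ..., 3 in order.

Answer: 3 1 2

Derivation:
Gen 1 (s2): strand 2 crosses over strand 3. Perm now: [1 3 2]
Gen 2 (s1): strand 1 crosses over strand 3. Perm now: [3 1 2]
Gen 3 (s1): strand 3 crosses over strand 1. Perm now: [1 3 2]
Gen 4 (s1^-1): strand 1 crosses under strand 3. Perm now: [3 1 2]
Gen 5 (s1): strand 3 crosses over strand 1. Perm now: [1 3 2]
Gen 6 (s1^-1): strand 1 crosses under strand 3. Perm now: [3 1 2]
Gen 7 (s1^-1): strand 3 crosses under strand 1. Perm now: [1 3 2]
Gen 8 (s1): strand 1 crosses over strand 3. Perm now: [3 1 2]
Gen 9 (s1): strand 3 crosses over strand 1. Perm now: [1 3 2]
Gen 10 (s1): strand 1 crosses over strand 3. Perm now: [3 1 2]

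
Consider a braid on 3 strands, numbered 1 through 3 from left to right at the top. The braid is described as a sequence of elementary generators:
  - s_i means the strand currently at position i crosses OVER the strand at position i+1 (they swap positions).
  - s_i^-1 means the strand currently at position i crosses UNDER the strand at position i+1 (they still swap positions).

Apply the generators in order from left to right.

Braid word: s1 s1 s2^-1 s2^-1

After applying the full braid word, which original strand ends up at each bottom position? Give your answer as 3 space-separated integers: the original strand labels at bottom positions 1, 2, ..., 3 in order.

Gen 1 (s1): strand 1 crosses over strand 2. Perm now: [2 1 3]
Gen 2 (s1): strand 2 crosses over strand 1. Perm now: [1 2 3]
Gen 3 (s2^-1): strand 2 crosses under strand 3. Perm now: [1 3 2]
Gen 4 (s2^-1): strand 3 crosses under strand 2. Perm now: [1 2 3]

Answer: 1 2 3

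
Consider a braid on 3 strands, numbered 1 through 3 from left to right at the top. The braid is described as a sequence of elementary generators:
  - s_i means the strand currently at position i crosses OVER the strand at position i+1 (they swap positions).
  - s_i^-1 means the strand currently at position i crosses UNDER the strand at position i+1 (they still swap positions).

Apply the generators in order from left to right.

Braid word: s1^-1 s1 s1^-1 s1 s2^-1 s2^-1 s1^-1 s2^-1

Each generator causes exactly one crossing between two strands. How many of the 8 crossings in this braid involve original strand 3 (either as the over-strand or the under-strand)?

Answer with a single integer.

Answer: 3

Derivation:
Gen 1: crossing 1x2. Involves strand 3? no. Count so far: 0
Gen 2: crossing 2x1. Involves strand 3? no. Count so far: 0
Gen 3: crossing 1x2. Involves strand 3? no. Count so far: 0
Gen 4: crossing 2x1. Involves strand 3? no. Count so far: 0
Gen 5: crossing 2x3. Involves strand 3? yes. Count so far: 1
Gen 6: crossing 3x2. Involves strand 3? yes. Count so far: 2
Gen 7: crossing 1x2. Involves strand 3? no. Count so far: 2
Gen 8: crossing 1x3. Involves strand 3? yes. Count so far: 3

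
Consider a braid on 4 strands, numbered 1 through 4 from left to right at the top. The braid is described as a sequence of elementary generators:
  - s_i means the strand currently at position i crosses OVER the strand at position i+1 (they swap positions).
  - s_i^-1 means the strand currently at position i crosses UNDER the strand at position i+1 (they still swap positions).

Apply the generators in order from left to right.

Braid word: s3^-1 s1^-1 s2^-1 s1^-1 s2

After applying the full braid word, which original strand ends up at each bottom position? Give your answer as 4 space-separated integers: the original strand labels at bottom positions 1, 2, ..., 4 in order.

Gen 1 (s3^-1): strand 3 crosses under strand 4. Perm now: [1 2 4 3]
Gen 2 (s1^-1): strand 1 crosses under strand 2. Perm now: [2 1 4 3]
Gen 3 (s2^-1): strand 1 crosses under strand 4. Perm now: [2 4 1 3]
Gen 4 (s1^-1): strand 2 crosses under strand 4. Perm now: [4 2 1 3]
Gen 5 (s2): strand 2 crosses over strand 1. Perm now: [4 1 2 3]

Answer: 4 1 2 3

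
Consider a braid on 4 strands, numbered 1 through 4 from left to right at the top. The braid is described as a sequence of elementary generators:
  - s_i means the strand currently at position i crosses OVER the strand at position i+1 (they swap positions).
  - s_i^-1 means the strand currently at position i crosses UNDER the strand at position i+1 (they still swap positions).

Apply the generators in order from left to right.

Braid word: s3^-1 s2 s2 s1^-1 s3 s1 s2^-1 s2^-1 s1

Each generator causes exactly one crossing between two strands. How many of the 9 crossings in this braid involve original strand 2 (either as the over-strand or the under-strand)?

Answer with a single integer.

Gen 1: crossing 3x4. Involves strand 2? no. Count so far: 0
Gen 2: crossing 2x4. Involves strand 2? yes. Count so far: 1
Gen 3: crossing 4x2. Involves strand 2? yes. Count so far: 2
Gen 4: crossing 1x2. Involves strand 2? yes. Count so far: 3
Gen 5: crossing 4x3. Involves strand 2? no. Count so far: 3
Gen 6: crossing 2x1. Involves strand 2? yes. Count so far: 4
Gen 7: crossing 2x3. Involves strand 2? yes. Count so far: 5
Gen 8: crossing 3x2. Involves strand 2? yes. Count so far: 6
Gen 9: crossing 1x2. Involves strand 2? yes. Count so far: 7

Answer: 7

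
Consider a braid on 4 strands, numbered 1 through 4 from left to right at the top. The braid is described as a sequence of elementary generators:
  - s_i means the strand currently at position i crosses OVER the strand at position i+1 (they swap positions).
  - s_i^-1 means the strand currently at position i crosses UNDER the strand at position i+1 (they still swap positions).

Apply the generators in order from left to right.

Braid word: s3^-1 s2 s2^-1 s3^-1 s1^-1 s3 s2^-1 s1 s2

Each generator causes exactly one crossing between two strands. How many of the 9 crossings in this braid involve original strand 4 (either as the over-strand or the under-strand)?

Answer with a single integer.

Answer: 7

Derivation:
Gen 1: crossing 3x4. Involves strand 4? yes. Count so far: 1
Gen 2: crossing 2x4. Involves strand 4? yes. Count so far: 2
Gen 3: crossing 4x2. Involves strand 4? yes. Count so far: 3
Gen 4: crossing 4x3. Involves strand 4? yes. Count so far: 4
Gen 5: crossing 1x2. Involves strand 4? no. Count so far: 4
Gen 6: crossing 3x4. Involves strand 4? yes. Count so far: 5
Gen 7: crossing 1x4. Involves strand 4? yes. Count so far: 6
Gen 8: crossing 2x4. Involves strand 4? yes. Count so far: 7
Gen 9: crossing 2x1. Involves strand 4? no. Count so far: 7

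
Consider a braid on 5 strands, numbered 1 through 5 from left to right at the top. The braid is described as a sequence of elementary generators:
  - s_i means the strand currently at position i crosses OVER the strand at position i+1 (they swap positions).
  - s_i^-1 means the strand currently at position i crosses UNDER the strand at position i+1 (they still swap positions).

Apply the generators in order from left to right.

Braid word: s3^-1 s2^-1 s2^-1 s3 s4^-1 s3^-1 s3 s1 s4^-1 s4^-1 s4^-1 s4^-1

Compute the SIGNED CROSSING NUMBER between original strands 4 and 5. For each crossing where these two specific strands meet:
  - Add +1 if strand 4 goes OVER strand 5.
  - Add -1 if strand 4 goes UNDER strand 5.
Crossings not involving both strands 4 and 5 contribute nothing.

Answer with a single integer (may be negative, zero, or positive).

Gen 1: crossing 3x4. Both 4&5? no. Sum: 0
Gen 2: crossing 2x4. Both 4&5? no. Sum: 0
Gen 3: crossing 4x2. Both 4&5? no. Sum: 0
Gen 4: crossing 4x3. Both 4&5? no. Sum: 0
Gen 5: 4 under 5. Both 4&5? yes. Contrib: -1. Sum: -1
Gen 6: crossing 3x5. Both 4&5? no. Sum: -1
Gen 7: crossing 5x3. Both 4&5? no. Sum: -1
Gen 8: crossing 1x2. Both 4&5? no. Sum: -1
Gen 9: 5 under 4. Both 4&5? yes. Contrib: +1. Sum: 0
Gen 10: 4 under 5. Both 4&5? yes. Contrib: -1. Sum: -1
Gen 11: 5 under 4. Both 4&5? yes. Contrib: +1. Sum: 0
Gen 12: 4 under 5. Both 4&5? yes. Contrib: -1. Sum: -1

Answer: -1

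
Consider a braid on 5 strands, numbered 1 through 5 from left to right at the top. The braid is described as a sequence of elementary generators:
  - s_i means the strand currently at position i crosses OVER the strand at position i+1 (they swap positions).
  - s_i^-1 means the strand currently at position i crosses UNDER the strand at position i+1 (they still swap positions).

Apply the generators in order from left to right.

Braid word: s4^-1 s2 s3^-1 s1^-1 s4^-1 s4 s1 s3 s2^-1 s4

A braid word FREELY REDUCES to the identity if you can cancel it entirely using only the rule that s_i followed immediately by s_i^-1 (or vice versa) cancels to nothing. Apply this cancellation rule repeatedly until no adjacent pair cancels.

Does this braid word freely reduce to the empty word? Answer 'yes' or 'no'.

Gen 1 (s4^-1): push. Stack: [s4^-1]
Gen 2 (s2): push. Stack: [s4^-1 s2]
Gen 3 (s3^-1): push. Stack: [s4^-1 s2 s3^-1]
Gen 4 (s1^-1): push. Stack: [s4^-1 s2 s3^-1 s1^-1]
Gen 5 (s4^-1): push. Stack: [s4^-1 s2 s3^-1 s1^-1 s4^-1]
Gen 6 (s4): cancels prior s4^-1. Stack: [s4^-1 s2 s3^-1 s1^-1]
Gen 7 (s1): cancels prior s1^-1. Stack: [s4^-1 s2 s3^-1]
Gen 8 (s3): cancels prior s3^-1. Stack: [s4^-1 s2]
Gen 9 (s2^-1): cancels prior s2. Stack: [s4^-1]
Gen 10 (s4): cancels prior s4^-1. Stack: []
Reduced word: (empty)

Answer: yes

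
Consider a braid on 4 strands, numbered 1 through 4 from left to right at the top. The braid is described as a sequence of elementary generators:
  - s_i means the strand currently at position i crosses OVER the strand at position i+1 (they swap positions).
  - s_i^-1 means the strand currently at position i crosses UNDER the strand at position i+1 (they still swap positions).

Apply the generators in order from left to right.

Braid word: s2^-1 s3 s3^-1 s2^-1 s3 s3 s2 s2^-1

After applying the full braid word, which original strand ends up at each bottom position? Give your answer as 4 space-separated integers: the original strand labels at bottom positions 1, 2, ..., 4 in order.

Answer: 1 2 3 4

Derivation:
Gen 1 (s2^-1): strand 2 crosses under strand 3. Perm now: [1 3 2 4]
Gen 2 (s3): strand 2 crosses over strand 4. Perm now: [1 3 4 2]
Gen 3 (s3^-1): strand 4 crosses under strand 2. Perm now: [1 3 2 4]
Gen 4 (s2^-1): strand 3 crosses under strand 2. Perm now: [1 2 3 4]
Gen 5 (s3): strand 3 crosses over strand 4. Perm now: [1 2 4 3]
Gen 6 (s3): strand 4 crosses over strand 3. Perm now: [1 2 3 4]
Gen 7 (s2): strand 2 crosses over strand 3. Perm now: [1 3 2 4]
Gen 8 (s2^-1): strand 3 crosses under strand 2. Perm now: [1 2 3 4]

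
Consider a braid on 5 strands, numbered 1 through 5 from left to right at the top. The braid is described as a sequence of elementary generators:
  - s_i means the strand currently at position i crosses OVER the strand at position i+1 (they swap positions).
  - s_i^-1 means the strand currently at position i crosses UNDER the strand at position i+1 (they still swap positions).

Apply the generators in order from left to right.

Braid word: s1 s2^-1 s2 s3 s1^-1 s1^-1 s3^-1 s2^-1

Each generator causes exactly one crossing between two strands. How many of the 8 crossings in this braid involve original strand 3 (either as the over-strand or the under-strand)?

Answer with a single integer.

Answer: 5

Derivation:
Gen 1: crossing 1x2. Involves strand 3? no. Count so far: 0
Gen 2: crossing 1x3. Involves strand 3? yes. Count so far: 1
Gen 3: crossing 3x1. Involves strand 3? yes. Count so far: 2
Gen 4: crossing 3x4. Involves strand 3? yes. Count so far: 3
Gen 5: crossing 2x1. Involves strand 3? no. Count so far: 3
Gen 6: crossing 1x2. Involves strand 3? no. Count so far: 3
Gen 7: crossing 4x3. Involves strand 3? yes. Count so far: 4
Gen 8: crossing 1x3. Involves strand 3? yes. Count so far: 5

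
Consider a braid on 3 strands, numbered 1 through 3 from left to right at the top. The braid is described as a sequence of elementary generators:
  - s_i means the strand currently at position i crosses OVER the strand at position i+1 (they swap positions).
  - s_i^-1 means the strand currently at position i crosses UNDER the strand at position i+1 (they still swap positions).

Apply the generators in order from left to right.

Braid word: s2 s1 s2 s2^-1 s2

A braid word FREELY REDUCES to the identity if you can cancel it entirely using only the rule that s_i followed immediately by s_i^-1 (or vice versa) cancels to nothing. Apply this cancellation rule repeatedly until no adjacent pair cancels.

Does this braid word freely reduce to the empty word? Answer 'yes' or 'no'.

Answer: no

Derivation:
Gen 1 (s2): push. Stack: [s2]
Gen 2 (s1): push. Stack: [s2 s1]
Gen 3 (s2): push. Stack: [s2 s1 s2]
Gen 4 (s2^-1): cancels prior s2. Stack: [s2 s1]
Gen 5 (s2): push. Stack: [s2 s1 s2]
Reduced word: s2 s1 s2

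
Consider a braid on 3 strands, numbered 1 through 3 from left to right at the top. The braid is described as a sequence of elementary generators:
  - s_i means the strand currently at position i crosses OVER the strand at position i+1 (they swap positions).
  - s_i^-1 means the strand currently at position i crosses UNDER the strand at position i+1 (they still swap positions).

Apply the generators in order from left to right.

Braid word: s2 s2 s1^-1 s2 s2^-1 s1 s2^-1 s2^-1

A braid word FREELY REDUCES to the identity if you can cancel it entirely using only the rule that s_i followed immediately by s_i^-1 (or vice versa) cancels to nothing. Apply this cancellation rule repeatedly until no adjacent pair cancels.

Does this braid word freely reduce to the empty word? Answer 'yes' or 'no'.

Answer: yes

Derivation:
Gen 1 (s2): push. Stack: [s2]
Gen 2 (s2): push. Stack: [s2 s2]
Gen 3 (s1^-1): push. Stack: [s2 s2 s1^-1]
Gen 4 (s2): push. Stack: [s2 s2 s1^-1 s2]
Gen 5 (s2^-1): cancels prior s2. Stack: [s2 s2 s1^-1]
Gen 6 (s1): cancels prior s1^-1. Stack: [s2 s2]
Gen 7 (s2^-1): cancels prior s2. Stack: [s2]
Gen 8 (s2^-1): cancels prior s2. Stack: []
Reduced word: (empty)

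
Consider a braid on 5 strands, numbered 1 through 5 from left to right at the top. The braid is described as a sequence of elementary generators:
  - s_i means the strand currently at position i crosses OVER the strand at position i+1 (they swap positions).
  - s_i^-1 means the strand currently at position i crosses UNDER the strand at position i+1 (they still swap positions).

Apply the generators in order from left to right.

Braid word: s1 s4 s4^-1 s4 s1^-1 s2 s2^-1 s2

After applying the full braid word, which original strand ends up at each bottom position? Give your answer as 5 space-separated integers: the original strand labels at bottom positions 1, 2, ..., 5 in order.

Gen 1 (s1): strand 1 crosses over strand 2. Perm now: [2 1 3 4 5]
Gen 2 (s4): strand 4 crosses over strand 5. Perm now: [2 1 3 5 4]
Gen 3 (s4^-1): strand 5 crosses under strand 4. Perm now: [2 1 3 4 5]
Gen 4 (s4): strand 4 crosses over strand 5. Perm now: [2 1 3 5 4]
Gen 5 (s1^-1): strand 2 crosses under strand 1. Perm now: [1 2 3 5 4]
Gen 6 (s2): strand 2 crosses over strand 3. Perm now: [1 3 2 5 4]
Gen 7 (s2^-1): strand 3 crosses under strand 2. Perm now: [1 2 3 5 4]
Gen 8 (s2): strand 2 crosses over strand 3. Perm now: [1 3 2 5 4]

Answer: 1 3 2 5 4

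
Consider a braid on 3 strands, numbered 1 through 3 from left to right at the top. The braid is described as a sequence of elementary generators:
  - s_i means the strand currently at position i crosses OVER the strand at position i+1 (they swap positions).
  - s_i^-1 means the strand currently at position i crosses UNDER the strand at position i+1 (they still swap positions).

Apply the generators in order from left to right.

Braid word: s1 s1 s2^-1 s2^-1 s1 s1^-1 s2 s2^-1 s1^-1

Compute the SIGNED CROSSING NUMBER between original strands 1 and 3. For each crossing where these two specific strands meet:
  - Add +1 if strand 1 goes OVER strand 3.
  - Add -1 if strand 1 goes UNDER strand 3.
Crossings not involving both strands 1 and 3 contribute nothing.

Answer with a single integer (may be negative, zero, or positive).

Answer: 0

Derivation:
Gen 1: crossing 1x2. Both 1&3? no. Sum: 0
Gen 2: crossing 2x1. Both 1&3? no. Sum: 0
Gen 3: crossing 2x3. Both 1&3? no. Sum: 0
Gen 4: crossing 3x2. Both 1&3? no. Sum: 0
Gen 5: crossing 1x2. Both 1&3? no. Sum: 0
Gen 6: crossing 2x1. Both 1&3? no. Sum: 0
Gen 7: crossing 2x3. Both 1&3? no. Sum: 0
Gen 8: crossing 3x2. Both 1&3? no. Sum: 0
Gen 9: crossing 1x2. Both 1&3? no. Sum: 0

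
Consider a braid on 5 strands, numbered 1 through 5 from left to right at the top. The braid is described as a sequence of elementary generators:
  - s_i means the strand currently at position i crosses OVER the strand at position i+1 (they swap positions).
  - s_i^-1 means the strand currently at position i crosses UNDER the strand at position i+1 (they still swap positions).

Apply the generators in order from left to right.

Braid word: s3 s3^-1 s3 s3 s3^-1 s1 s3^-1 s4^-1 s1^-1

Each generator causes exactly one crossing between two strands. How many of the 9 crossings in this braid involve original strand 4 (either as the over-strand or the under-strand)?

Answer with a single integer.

Answer: 7

Derivation:
Gen 1: crossing 3x4. Involves strand 4? yes. Count so far: 1
Gen 2: crossing 4x3. Involves strand 4? yes. Count so far: 2
Gen 3: crossing 3x4. Involves strand 4? yes. Count so far: 3
Gen 4: crossing 4x3. Involves strand 4? yes. Count so far: 4
Gen 5: crossing 3x4. Involves strand 4? yes. Count so far: 5
Gen 6: crossing 1x2. Involves strand 4? no. Count so far: 5
Gen 7: crossing 4x3. Involves strand 4? yes. Count so far: 6
Gen 8: crossing 4x5. Involves strand 4? yes. Count so far: 7
Gen 9: crossing 2x1. Involves strand 4? no. Count so far: 7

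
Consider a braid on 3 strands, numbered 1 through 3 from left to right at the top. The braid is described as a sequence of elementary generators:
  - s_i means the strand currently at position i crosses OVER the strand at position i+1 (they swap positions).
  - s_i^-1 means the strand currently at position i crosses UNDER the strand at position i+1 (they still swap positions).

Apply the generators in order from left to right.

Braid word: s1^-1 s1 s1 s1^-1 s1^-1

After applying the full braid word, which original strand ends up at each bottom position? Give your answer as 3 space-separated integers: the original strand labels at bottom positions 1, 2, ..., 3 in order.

Gen 1 (s1^-1): strand 1 crosses under strand 2. Perm now: [2 1 3]
Gen 2 (s1): strand 2 crosses over strand 1. Perm now: [1 2 3]
Gen 3 (s1): strand 1 crosses over strand 2. Perm now: [2 1 3]
Gen 4 (s1^-1): strand 2 crosses under strand 1. Perm now: [1 2 3]
Gen 5 (s1^-1): strand 1 crosses under strand 2. Perm now: [2 1 3]

Answer: 2 1 3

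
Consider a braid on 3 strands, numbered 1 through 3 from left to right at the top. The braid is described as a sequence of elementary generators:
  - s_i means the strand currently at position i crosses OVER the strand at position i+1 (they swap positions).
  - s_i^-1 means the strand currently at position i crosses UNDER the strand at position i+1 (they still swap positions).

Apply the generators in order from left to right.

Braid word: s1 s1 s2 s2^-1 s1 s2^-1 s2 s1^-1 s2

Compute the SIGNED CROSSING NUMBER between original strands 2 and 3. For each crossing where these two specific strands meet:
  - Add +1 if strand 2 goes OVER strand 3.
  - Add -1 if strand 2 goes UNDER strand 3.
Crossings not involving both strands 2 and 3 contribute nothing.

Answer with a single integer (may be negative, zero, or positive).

Answer: 3

Derivation:
Gen 1: crossing 1x2. Both 2&3? no. Sum: 0
Gen 2: crossing 2x1. Both 2&3? no. Sum: 0
Gen 3: 2 over 3. Both 2&3? yes. Contrib: +1. Sum: 1
Gen 4: 3 under 2. Both 2&3? yes. Contrib: +1. Sum: 2
Gen 5: crossing 1x2. Both 2&3? no. Sum: 2
Gen 6: crossing 1x3. Both 2&3? no. Sum: 2
Gen 7: crossing 3x1. Both 2&3? no. Sum: 2
Gen 8: crossing 2x1. Both 2&3? no. Sum: 2
Gen 9: 2 over 3. Both 2&3? yes. Contrib: +1. Sum: 3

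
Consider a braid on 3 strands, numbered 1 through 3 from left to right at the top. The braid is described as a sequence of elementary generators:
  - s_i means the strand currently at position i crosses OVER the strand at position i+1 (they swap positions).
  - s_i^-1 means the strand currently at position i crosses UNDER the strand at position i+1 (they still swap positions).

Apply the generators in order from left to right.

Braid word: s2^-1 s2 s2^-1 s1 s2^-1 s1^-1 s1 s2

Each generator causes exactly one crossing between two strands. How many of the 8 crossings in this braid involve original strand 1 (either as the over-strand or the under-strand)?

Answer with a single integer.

Gen 1: crossing 2x3. Involves strand 1? no. Count so far: 0
Gen 2: crossing 3x2. Involves strand 1? no. Count so far: 0
Gen 3: crossing 2x3. Involves strand 1? no. Count so far: 0
Gen 4: crossing 1x3. Involves strand 1? yes. Count so far: 1
Gen 5: crossing 1x2. Involves strand 1? yes. Count so far: 2
Gen 6: crossing 3x2. Involves strand 1? no. Count so far: 2
Gen 7: crossing 2x3. Involves strand 1? no. Count so far: 2
Gen 8: crossing 2x1. Involves strand 1? yes. Count so far: 3

Answer: 3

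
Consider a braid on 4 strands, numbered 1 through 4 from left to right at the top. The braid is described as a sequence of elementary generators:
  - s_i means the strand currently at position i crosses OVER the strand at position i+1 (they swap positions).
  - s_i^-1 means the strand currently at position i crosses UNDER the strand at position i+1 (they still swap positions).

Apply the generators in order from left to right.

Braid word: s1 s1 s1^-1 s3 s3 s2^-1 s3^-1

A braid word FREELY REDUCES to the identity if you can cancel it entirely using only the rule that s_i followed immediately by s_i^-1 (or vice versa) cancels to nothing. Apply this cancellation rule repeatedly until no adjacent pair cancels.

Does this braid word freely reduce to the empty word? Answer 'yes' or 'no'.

Gen 1 (s1): push. Stack: [s1]
Gen 2 (s1): push. Stack: [s1 s1]
Gen 3 (s1^-1): cancels prior s1. Stack: [s1]
Gen 4 (s3): push. Stack: [s1 s3]
Gen 5 (s3): push. Stack: [s1 s3 s3]
Gen 6 (s2^-1): push. Stack: [s1 s3 s3 s2^-1]
Gen 7 (s3^-1): push. Stack: [s1 s3 s3 s2^-1 s3^-1]
Reduced word: s1 s3 s3 s2^-1 s3^-1

Answer: no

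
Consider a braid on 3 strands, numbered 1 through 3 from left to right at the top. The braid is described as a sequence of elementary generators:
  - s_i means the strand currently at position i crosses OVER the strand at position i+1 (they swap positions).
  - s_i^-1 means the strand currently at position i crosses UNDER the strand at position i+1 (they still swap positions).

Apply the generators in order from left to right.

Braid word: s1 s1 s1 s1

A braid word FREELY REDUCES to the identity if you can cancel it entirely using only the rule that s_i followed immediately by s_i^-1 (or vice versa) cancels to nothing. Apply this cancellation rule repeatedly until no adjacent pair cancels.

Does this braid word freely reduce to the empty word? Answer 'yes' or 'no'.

Gen 1 (s1): push. Stack: [s1]
Gen 2 (s1): push. Stack: [s1 s1]
Gen 3 (s1): push. Stack: [s1 s1 s1]
Gen 4 (s1): push. Stack: [s1 s1 s1 s1]
Reduced word: s1 s1 s1 s1

Answer: no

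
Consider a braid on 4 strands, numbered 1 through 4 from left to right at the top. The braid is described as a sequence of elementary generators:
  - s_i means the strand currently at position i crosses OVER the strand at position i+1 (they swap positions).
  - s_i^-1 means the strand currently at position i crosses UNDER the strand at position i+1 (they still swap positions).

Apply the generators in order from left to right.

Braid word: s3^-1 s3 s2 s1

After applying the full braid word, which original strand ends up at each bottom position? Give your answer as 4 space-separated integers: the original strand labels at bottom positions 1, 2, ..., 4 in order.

Gen 1 (s3^-1): strand 3 crosses under strand 4. Perm now: [1 2 4 3]
Gen 2 (s3): strand 4 crosses over strand 3. Perm now: [1 2 3 4]
Gen 3 (s2): strand 2 crosses over strand 3. Perm now: [1 3 2 4]
Gen 4 (s1): strand 1 crosses over strand 3. Perm now: [3 1 2 4]

Answer: 3 1 2 4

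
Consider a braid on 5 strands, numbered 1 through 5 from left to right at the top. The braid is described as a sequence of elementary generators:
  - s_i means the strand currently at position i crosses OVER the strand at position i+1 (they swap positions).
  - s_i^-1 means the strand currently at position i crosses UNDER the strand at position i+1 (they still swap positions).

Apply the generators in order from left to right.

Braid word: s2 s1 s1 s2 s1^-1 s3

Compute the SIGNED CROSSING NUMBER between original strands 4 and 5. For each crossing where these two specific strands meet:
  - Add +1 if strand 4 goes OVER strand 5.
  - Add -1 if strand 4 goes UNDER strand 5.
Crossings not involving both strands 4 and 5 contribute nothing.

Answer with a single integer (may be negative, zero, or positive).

Answer: 0

Derivation:
Gen 1: crossing 2x3. Both 4&5? no. Sum: 0
Gen 2: crossing 1x3. Both 4&5? no. Sum: 0
Gen 3: crossing 3x1. Both 4&5? no. Sum: 0
Gen 4: crossing 3x2. Both 4&5? no. Sum: 0
Gen 5: crossing 1x2. Both 4&5? no. Sum: 0
Gen 6: crossing 3x4. Both 4&5? no. Sum: 0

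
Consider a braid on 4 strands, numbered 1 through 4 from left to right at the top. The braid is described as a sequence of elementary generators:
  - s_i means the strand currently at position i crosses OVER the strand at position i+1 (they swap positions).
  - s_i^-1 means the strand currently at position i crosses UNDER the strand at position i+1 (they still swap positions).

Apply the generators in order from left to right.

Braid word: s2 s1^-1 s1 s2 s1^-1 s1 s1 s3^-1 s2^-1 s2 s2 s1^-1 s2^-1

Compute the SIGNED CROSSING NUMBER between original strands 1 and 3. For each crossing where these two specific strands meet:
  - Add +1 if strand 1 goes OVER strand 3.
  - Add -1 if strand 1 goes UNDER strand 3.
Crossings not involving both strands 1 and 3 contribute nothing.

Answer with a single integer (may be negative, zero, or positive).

Gen 1: crossing 2x3. Both 1&3? no. Sum: 0
Gen 2: 1 under 3. Both 1&3? yes. Contrib: -1. Sum: -1
Gen 3: 3 over 1. Both 1&3? yes. Contrib: -1. Sum: -2
Gen 4: crossing 3x2. Both 1&3? no. Sum: -2
Gen 5: crossing 1x2. Both 1&3? no. Sum: -2
Gen 6: crossing 2x1. Both 1&3? no. Sum: -2
Gen 7: crossing 1x2. Both 1&3? no. Sum: -2
Gen 8: crossing 3x4. Both 1&3? no. Sum: -2
Gen 9: crossing 1x4. Both 1&3? no. Sum: -2
Gen 10: crossing 4x1. Both 1&3? no. Sum: -2
Gen 11: crossing 1x4. Both 1&3? no. Sum: -2
Gen 12: crossing 2x4. Both 1&3? no. Sum: -2
Gen 13: crossing 2x1. Both 1&3? no. Sum: -2

Answer: -2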